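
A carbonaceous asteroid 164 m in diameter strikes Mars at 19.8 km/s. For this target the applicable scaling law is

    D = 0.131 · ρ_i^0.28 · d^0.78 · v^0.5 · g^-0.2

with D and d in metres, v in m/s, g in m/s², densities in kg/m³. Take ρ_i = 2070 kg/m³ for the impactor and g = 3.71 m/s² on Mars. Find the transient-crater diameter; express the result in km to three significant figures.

D ≈ 6.42 km

In SI units: v = 19800 m/s.
ρ_i^0.28 = 2070^0.28 = 8.481
d^0.78 = 164^0.78 = 53.40
v^0.5 = 19800^0.5 = 140.7
g^-0.2 = 3.71^-0.2 = 0.7694
D = 0.131 × 8.481 × 53.40 × 140.7 × 0.7694 = 6423 m
   = 6.423 km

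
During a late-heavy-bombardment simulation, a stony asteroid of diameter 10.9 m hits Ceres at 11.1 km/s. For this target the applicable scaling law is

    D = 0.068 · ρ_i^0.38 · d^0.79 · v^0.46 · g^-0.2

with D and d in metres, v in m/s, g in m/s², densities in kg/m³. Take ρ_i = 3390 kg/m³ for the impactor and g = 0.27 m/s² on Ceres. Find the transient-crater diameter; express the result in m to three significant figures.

In SI units: v = 11100 m/s.
ρ_i^0.38 = 3390^0.38 = 21.95
d^0.79 = 10.9^0.79 = 6.600
v^0.46 = 11100^0.46 = 72.59
g^-0.2 = 0.27^-0.2 = 1.299
D = 0.068 × 21.95 × 6.600 × 72.59 × 1.299 = 928.9 m

D ≈ 929 m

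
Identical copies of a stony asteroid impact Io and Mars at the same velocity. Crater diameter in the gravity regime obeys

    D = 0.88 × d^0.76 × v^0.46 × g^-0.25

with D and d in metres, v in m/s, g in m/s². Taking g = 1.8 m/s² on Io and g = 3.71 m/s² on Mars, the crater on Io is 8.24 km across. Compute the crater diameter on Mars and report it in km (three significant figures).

D ≈ 6.88 km

All impactor-dependent factors cancel in the ratio, leaving D_Mars/D_Io = (g_Mars/g_Io)^-0.25.
(3.71/1.8)^-0.25 = 2.061^-0.25 = 0.8346
D_Mars = 0.8346 × 8.24 km = 6.88 km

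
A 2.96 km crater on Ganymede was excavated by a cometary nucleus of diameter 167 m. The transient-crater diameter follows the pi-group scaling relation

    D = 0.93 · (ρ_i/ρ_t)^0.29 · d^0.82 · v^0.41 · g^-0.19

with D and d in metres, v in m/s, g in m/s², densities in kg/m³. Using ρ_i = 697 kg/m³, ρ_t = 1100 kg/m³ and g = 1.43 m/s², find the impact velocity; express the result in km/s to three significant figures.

Rearranging for v: v = [D / (0.93 · (697/1100)^0.29 · 167^0.82 · 1.43^-0.19)]^(1/0.41).
D = 2960 m.
(697/1100)^0.29 = 0.8761
167^0.82 = 66.47
1.43^-0.19 = 0.9343
Denominator = 0.93 × 0.8761 × 66.47 × 0.9343 = 50.60
D / 50.60 = 2960 / 50.60 = 58.50
v = 58.50^(1/0.41) = 58.50^2.439 = 20422 m/s

v ≈ 20.4 km/s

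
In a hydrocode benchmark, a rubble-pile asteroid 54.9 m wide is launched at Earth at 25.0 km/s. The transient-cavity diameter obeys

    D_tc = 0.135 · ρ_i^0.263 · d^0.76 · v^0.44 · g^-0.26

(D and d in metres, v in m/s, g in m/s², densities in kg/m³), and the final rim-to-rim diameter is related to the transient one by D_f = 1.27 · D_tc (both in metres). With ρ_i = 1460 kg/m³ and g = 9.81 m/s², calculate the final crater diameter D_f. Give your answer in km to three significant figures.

D_f ≈ 1.16 km

v = 25000 m/s.
ρ_i^0.263 = 1460^0.263 = 6.796
d^0.76 = 54.9^0.76 = 20.99
v^0.44 = 25000^0.44 = 86.12
g^-0.26 = 9.81^-0.26 = 0.5523
D_tc = 0.135 × 6.796 × 20.99 × 86.12 × 0.5523 = 916.0 m
D_f = 1.27 × 916.0 = 1163 m
     = 1.163 km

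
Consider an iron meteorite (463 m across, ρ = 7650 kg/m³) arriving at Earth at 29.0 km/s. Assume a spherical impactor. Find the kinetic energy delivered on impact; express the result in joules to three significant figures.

v = 29000 m/s.
Mass m = (π/6) ρ d³ = (π/6) × 7650 × (463)³ = 3.976 × 10^11 kg
E = ½ m v² = 0.5 × 3.976 × 10^11 × (29000)² = 1.672 × 10^20 J

E ≈ 1.67 × 10^20 J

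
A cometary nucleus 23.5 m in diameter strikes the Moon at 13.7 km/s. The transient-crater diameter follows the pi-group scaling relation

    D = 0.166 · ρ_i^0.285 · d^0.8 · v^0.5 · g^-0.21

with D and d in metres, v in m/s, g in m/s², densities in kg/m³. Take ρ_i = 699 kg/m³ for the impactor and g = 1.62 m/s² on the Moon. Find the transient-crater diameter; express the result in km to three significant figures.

In SI units: v = 13700 m/s.
ρ_i^0.285 = 699^0.285 = 6.467
d^0.8 = 23.5^0.8 = 12.50
v^0.5 = 13700^0.5 = 117.0
g^-0.21 = 1.62^-0.21 = 0.9037
D = 0.166 × 6.467 × 12.50 × 117.0 × 0.9037 = 1419 m
   = 1.419 km

D ≈ 1.42 km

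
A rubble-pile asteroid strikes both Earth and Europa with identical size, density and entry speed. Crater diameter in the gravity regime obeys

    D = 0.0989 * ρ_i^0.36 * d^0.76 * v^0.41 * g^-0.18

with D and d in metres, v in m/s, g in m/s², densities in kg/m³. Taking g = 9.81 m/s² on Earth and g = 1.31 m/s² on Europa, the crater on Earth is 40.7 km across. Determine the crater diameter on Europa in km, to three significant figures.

D ≈ 58.5 km

All impactor-dependent factors cancel in the ratio, leaving D_Europa/D_Earth = (g_Europa/g_Earth)^-0.18.
(1.31/9.81)^-0.18 = 0.1335^-0.18 = 1.437
D_Europa = 1.437 × 40.7 km = 58.5 km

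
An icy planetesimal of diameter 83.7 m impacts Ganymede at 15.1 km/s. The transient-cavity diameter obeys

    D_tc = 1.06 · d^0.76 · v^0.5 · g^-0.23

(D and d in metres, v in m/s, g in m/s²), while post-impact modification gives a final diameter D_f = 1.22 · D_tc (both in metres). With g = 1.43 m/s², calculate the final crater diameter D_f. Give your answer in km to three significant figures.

v = 15100 m/s.
d^0.76 = 83.7^0.76 = 28.92
v^0.5 = 15100^0.5 = 122.9
g^-0.23 = 1.43^-0.23 = 0.9210
D_tc = 1.06 × 28.92 × 122.9 × 0.9210 = 3470 m
D_f = 1.22 × 3470 = 4233 m
     = 4.233 km

D_f ≈ 4.23 km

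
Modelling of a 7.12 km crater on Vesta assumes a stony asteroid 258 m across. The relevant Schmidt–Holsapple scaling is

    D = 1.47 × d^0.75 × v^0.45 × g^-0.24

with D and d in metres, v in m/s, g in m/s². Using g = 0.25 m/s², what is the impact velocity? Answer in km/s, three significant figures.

v ≈ 7.06 km/s

Rearranging for v: v = [D / (1.47 · 258^0.75 · 0.25^-0.24)]^(1/0.45).
D = 7120 m.
258^0.75 = 64.37
0.25^-0.24 = 1.395
Denominator = 1.47 × 64.37 × 1.395 = 132.0
D / 132.0 = 7120 / 132.0 = 53.94
v = 53.94^(1/0.45) = 53.94^2.2222 = 7058 m/s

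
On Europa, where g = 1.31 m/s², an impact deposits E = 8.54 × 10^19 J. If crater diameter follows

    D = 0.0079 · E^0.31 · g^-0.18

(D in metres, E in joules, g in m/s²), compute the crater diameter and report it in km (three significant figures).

E^0.31 = (8.54 × 10^19)^0.31 = 1.509 × 10^6
g^-0.18 = 1.31^-0.18 = 0.9526
D = 0.0079 × 1.509 × 10^6 × 0.9526 = 11356 m
   = 11.36 km

D ≈ 11.4 km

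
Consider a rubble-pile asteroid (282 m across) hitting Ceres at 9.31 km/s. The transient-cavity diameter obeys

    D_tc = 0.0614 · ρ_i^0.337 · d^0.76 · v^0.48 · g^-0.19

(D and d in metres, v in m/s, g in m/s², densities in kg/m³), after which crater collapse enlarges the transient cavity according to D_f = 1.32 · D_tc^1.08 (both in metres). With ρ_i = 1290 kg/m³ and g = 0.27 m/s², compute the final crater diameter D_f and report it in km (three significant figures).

v = 9310 m/s.
ρ_i^0.337 = 1290^0.337 = 11.18
d^0.76 = 282^0.76 = 72.81
v^0.48 = 9310^0.48 = 80.37
g^-0.19 = 0.27^-0.19 = 1.282
D_tc = 0.0614 × 11.18 × 72.81 × 80.37 × 1.282 = 5150 m
D_f = 1.32 × (5150)^1.08 = 13469 m
     = 13.47 km

D_f ≈ 13.5 km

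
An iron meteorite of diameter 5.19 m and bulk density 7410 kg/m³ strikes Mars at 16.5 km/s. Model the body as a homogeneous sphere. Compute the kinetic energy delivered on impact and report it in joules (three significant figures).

E ≈ 7.38 × 10^13 J

v = 16500 m/s.
Mass m = (π/6) ρ d³ = (π/6) × 7410 × (5.19)³ = 5.424 × 10^5 kg
E = ½ m v² = 0.5 × 5.424 × 10^5 × (16500)² = 7.383 × 10^13 J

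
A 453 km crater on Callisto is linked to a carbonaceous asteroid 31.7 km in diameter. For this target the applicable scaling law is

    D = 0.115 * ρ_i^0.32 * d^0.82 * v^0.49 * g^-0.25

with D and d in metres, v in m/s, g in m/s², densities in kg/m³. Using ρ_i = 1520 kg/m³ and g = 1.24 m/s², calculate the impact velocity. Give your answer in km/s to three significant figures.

Rearranging for v: v = [D / (0.115 · 1520^0.32 · 31700^0.82 · 1.24^-0.25)]^(1/0.49).
D = 453000 m.
1520^0.32 = 10.43
31700^0.82 = 4908
1.24^-0.25 = 0.9476
Denominator = 0.115 × 10.43 × 4908 × 0.9476 = 5578
D / 5578 = 453000 / 5578 = 81.21
v = 81.21^(1/0.49) = 81.21^2.0408 = 7891 m/s

v ≈ 7.89 km/s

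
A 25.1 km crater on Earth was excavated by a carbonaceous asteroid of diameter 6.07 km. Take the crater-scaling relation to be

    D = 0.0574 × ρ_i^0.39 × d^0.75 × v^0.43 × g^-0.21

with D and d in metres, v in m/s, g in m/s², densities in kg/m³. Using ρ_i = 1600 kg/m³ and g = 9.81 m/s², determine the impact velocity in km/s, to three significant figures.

v ≈ 12.5 km/s

Rearranging for v: v = [D / (0.0574 · 1600^0.39 · 6070^0.75 · 9.81^-0.21)]^(1/0.43).
D = 25100 m.
1600^0.39 = 17.77
6070^0.75 = 687.7
9.81^-0.21 = 0.6191
Denominator = 0.0574 × 17.77 × 687.7 × 0.6191 = 434.3
D / 434.3 = 25100 / 434.3 = 57.79
v = 57.79^(1/0.43) = 57.79^2.3256 = 12513 m/s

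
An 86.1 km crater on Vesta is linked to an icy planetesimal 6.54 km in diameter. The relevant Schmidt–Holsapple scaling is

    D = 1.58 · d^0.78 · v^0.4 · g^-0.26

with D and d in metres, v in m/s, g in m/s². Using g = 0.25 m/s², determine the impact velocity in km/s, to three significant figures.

v ≈ 10.2 km/s

Rearranging for v: v = [D / (1.58 · 6540^0.78 · 0.25^-0.26)]^(1/0.4).
D = 86100 m.
6540^0.78 = 946.6
0.25^-0.26 = 1.434
Denominator = 1.58 × 946.6 × 1.434 = 2145
D / 2145 = 86100 / 2145 = 40.14
v = 40.14^(1/0.4) = 40.14^2.5 = 10208 m/s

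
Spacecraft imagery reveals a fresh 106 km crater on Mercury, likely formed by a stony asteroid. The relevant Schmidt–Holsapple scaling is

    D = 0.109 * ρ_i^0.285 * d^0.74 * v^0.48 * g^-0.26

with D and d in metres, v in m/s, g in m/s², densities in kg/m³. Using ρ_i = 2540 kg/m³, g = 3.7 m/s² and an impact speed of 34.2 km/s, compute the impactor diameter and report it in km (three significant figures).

d ≈ 10.9 km

Rearranging for d: d = [D / (0.109 · 2540^0.285 · 34200^0.48 · 3.7^-0.26)]^(1/0.74).
D = 106000 m.
2540^0.285 = 9.341
34200^0.48 = 150.1
3.7^-0.26 = 0.7117
Denominator = 0.109 × 9.341 × 150.1 × 0.7117 = 108.8
D / 108.8 = 106000 / 108.8 = 974.3
d = 974.3^(1/0.74) = 974.3^1.3514 = 10938 m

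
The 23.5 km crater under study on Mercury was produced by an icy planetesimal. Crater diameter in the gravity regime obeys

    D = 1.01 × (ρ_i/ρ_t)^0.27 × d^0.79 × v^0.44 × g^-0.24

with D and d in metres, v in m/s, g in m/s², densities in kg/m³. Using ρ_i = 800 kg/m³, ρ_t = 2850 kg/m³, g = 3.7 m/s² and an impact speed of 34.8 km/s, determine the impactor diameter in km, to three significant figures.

Rearranging for d: d = [D / (1.01 · (800/2850)^0.27 · 34800^0.44 · 3.7^-0.24)]^(1/0.79).
D = 23500 m.
(800/2850)^0.27 = 0.7096
34800^0.44 = 99.61
3.7^-0.24 = 0.7305
Denominator = 1.01 × 0.7096 × 99.61 × 0.7305 = 52.15
D / 52.15 = 23500 / 52.15 = 450.6
d = 450.6^(1/0.79) = 450.6^1.2658 = 2286 m

d ≈ 2.29 km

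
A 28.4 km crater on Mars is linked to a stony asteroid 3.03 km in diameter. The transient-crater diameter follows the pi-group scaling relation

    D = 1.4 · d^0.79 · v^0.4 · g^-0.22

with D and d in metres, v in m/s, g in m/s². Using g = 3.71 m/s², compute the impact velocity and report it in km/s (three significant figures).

v ≈ 16.0 km/s

Rearranging for v: v = [D / (1.4 · 3030^0.79 · 3.71^-0.22)]^(1/0.4).
D = 28400 m.
3030^0.79 = 562.8
3.71^-0.22 = 0.7494
Denominator = 1.4 × 562.8 × 0.7494 = 590.5
D / 590.5 = 28400 / 590.5 = 48.09
v = 48.09^(1/0.4) = 48.09^2.5 = 16038 m/s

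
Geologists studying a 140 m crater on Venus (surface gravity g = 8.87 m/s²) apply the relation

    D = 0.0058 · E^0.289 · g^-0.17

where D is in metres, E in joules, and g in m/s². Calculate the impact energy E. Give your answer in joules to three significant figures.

E ≈ 5.28 × 10^15 J

Rearranging: E = [D / (0.0058 · g^-0.17)]^(1/0.289).
g^-0.17 = 8.87^-0.17 = 0.6900
D / (0.0058 × 0.6900) = 140 / (4.002 × 10^-3) = 3.498 × 10^4
E = (3.498 × 10^4)^3.4602 = 5.279 × 10^15 J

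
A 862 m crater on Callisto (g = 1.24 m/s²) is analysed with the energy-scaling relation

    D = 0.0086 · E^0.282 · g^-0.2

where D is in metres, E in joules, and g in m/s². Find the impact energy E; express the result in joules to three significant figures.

Rearranging: E = [D / (0.0086 · g^-0.2)]^(1/0.282).
g^-0.2 = 1.24^-0.2 = 0.9579
D / (0.0086 × 0.9579) = 862 / (8.238 × 10^-3) = 1.046 × 10^5
E = (1.046 × 10^5)^3.5461 = 6.306 × 10^17 J

E ≈ 6.31 × 10^17 J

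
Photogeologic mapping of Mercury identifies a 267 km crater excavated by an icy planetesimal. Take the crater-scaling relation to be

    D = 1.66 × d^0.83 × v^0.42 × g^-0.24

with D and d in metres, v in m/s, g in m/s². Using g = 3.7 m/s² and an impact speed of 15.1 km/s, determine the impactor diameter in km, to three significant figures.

Rearranging for d: d = [D / (1.66 · 15100^0.42 · 3.7^-0.24)]^(1/0.83).
D = 267000 m.
15100^0.42 = 56.91
3.7^-0.24 = 0.7305
Denominator = 1.66 × 56.91 × 0.7305 = 69.01
D / 69.01 = 267000 / 69.01 = 3869
d = 3869^(1/0.83) = 3869^1.2048 = 21006 m

d ≈ 21.0 km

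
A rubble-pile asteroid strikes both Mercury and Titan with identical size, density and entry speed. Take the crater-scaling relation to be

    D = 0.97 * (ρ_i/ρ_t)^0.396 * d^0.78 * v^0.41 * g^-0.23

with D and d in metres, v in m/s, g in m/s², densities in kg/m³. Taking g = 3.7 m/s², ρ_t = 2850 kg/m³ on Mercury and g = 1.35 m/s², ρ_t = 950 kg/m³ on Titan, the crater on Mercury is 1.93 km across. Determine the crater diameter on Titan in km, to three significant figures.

D ≈ 3.76 km

The impactor-only factors (d, v, ρ_i) cancel in the ratio, leaving D_Titan/D_Mercury = (g_Titan/g_Mercury)^-0.23 · (ρ_t,Mercury/ρ_t,Titan)^0.396.
(1.35/3.7)^-0.23 = 0.3649^-0.23 = 1.261
(2850/950)^0.396 = 3.000^0.396 = 1.545
Ratio = 1.261 × 1.545 = 1.948
D_Titan = 1.948 × 1.93 km = 3.76 km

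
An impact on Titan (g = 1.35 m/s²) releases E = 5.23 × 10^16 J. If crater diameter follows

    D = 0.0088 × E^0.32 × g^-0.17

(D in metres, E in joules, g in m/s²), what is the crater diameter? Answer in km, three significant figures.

D ≈ 1.87 km

E^0.32 = (5.23 × 10^16)^0.32 = 2.238 × 10^5
g^-0.17 = 1.35^-0.17 = 0.9503
D = 0.0088 × 2.238 × 10^5 × 0.9503 = 1872 m
   = 1.872 km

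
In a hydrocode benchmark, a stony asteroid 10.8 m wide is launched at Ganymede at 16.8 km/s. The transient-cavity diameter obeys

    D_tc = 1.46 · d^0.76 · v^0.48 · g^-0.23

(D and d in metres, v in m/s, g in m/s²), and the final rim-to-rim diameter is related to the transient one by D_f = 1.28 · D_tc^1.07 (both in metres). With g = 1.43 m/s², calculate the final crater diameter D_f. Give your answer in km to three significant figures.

v = 16800 m/s.
d^0.76 = 10.8^0.76 = 6.101
v^0.48 = 16800^0.48 = 106.7
g^-0.23 = 1.43^-0.23 = 0.9210
D_tc = 1.46 × 6.101 × 106.7 × 0.9210 = 875.3 m
D_f = 1.28 × (875.3)^1.07 = 1800 m
     = 1.800 km

D_f ≈ 1.80 km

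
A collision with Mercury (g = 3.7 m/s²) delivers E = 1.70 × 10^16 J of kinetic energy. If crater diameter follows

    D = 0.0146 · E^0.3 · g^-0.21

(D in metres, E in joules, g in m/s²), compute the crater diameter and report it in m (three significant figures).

E^0.3 = (1.70 × 10^16)^0.3 = 7.398 × 10^4
g^-0.21 = 3.7^-0.21 = 0.7598
D = 0.0146 × 7.398 × 10^4 × 0.7598 = 820.7 m

D ≈ 821 m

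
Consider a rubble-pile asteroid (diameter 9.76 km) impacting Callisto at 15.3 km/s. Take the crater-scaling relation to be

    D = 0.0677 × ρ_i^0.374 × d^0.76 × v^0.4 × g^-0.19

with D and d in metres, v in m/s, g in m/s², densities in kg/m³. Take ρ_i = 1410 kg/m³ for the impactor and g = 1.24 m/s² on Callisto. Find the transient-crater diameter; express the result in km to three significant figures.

D ≈ 49.7 km

In SI units: d = 9760 m, v = 15300 m/s.
ρ_i^0.374 = 1410^0.374 = 15.06
d^0.76 = 9760^0.76 = 1076
v^0.4 = 15300^0.4 = 47.19
g^-0.19 = 1.24^-0.19 = 0.9600
D = 0.0677 × 15.06 × 1076 × 47.19 × 0.9600 = 49699 m
   = 49.70 km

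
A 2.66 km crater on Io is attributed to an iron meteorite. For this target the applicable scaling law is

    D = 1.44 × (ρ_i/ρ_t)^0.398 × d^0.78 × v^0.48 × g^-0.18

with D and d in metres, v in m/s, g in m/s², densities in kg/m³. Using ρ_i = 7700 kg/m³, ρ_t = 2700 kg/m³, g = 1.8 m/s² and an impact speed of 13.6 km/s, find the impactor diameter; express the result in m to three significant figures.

d ≈ 29.6 m

Rearranging for d: d = [D / (1.44 · (7700/2700)^0.398 · 13600^0.48 · 1.8^-0.18)]^(1/0.78).
D = 2660 m.
(7700/2700)^0.398 = 1.518
13600^0.48 = 96.40
1.8^-0.18 = 0.8996
Denominator = 1.44 × 1.518 × 96.40 × 0.8996 = 189.6
D / 189.6 = 2660 / 189.6 = 14.03
d = 14.03^(1/0.78) = 14.03^1.2821 = 29.56 m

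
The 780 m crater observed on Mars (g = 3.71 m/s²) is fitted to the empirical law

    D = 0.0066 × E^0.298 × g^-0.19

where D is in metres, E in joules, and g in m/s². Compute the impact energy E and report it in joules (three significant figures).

Rearranging: E = [D / (0.0066 · g^-0.19)]^(1/0.298).
g^-0.19 = 3.71^-0.19 = 0.7795
D / (0.0066 × 0.7795) = 780 / (5.145 × 10^-3) = 1.516 × 10^5
E = (1.516 × 10^5)^3.3557 = 2.426 × 10^17 J

E ≈ 2.43 × 10^17 J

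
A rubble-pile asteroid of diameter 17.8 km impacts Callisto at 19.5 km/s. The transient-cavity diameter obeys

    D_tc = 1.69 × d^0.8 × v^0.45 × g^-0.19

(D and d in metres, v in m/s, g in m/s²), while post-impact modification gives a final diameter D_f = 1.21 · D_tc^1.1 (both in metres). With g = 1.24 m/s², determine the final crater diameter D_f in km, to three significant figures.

In SI: d = 17800 m, v = 19500 m/s.
d^0.8 = 17800^0.8 = 2514
v^0.45 = 19500^0.45 = 85.21
g^-0.19 = 1.24^-0.19 = 0.9600
D_tc = 1.69 × 2514 × 85.21 × 0.9600 = 3.475 × 10^5 m
D_f = 1.21 × (3.475 × 10^5)^1.1 = 1.506 × 10^6 m
     = 1506 km

D_f ≈ 1510 km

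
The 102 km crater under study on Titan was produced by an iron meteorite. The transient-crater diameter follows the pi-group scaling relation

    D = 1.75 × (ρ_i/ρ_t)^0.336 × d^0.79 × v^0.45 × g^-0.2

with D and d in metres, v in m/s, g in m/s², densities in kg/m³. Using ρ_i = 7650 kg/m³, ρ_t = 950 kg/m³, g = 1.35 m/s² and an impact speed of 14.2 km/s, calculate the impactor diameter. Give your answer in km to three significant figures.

Rearranging for d: d = [D / (1.75 · (7650/950)^0.336 · 14200^0.45 · 1.35^-0.2)]^(1/0.79).
D = 102000 m.
(7650/950)^0.336 = 2.016
14200^0.45 = 73.88
1.35^-0.2 = 0.9417
Denominator = 1.75 × 2.016 × 73.88 × 0.9417 = 245.5
D / 245.5 = 102000 / 245.5 = 415.5
d = 415.5^(1/0.79) = 415.5^1.2658 = 2063 m

d ≈ 2.06 km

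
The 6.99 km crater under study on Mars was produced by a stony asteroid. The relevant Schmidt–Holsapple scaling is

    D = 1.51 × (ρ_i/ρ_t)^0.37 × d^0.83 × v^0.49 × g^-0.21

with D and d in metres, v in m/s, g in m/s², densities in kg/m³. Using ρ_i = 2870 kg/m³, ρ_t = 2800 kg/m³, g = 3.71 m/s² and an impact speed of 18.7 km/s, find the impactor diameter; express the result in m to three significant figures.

Rearranging for d: d = [D / (1.51 · (2870/2800)^0.37 · 18700^0.49 · 3.71^-0.21)]^(1/0.83).
D = 6990 m.
(2870/2800)^0.37 = 1.009
18700^0.49 = 123.9
3.71^-0.21 = 0.7593
Denominator = 1.51 × 1.009 × 123.9 × 0.7593 = 143.3
D / 143.3 = 6990 / 143.3 = 48.78
d = 48.78^(1/0.83) = 48.78^1.2048 = 108.1 m

d ≈ 108 m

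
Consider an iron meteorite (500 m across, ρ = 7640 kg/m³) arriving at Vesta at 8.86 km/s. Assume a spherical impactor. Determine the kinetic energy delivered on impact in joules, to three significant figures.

E ≈ 1.96 × 10^19 J

v = 8860 m/s.
Mass m = (π/6) ρ d³ = (π/6) × 7640 × (500)³ = 5.000 × 10^11 kg
E = ½ m v² = 0.5 × 5.000 × 10^11 × (8860)² = 1.962 × 10^19 J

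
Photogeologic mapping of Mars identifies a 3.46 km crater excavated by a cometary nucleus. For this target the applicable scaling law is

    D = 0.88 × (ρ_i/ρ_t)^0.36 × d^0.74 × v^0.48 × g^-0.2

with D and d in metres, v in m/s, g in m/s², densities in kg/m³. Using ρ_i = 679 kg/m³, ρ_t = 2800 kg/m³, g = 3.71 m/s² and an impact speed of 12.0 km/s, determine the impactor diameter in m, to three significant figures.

Rearranging for d: d = [D / (0.88 · (679/2800)^0.36 · 12000^0.48 · 3.71^-0.2)]^(1/0.74).
D = 3460 m.
(679/2800)^0.36 = 0.6005
12000^0.48 = 90.78
3.71^-0.2 = 0.7694
Denominator = 0.88 × 0.6005 × 90.78 × 0.7694 = 36.91
D / 36.91 = 3460 / 36.91 = 93.74
d = 93.74^(1/0.74) = 93.74^1.3514 = 462.2 m

d ≈ 462 m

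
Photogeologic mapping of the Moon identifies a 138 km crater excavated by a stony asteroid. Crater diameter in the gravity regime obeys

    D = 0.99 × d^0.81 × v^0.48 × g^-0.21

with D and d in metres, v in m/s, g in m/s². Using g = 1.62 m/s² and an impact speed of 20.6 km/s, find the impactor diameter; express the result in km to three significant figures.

d ≈ 7.06 km

Rearranging for d: d = [D / (0.99 · 20600^0.48 · 1.62^-0.21)]^(1/0.81).
D = 138000 m.
20600^0.48 = 117.7
1.62^-0.21 = 0.9037
Denominator = 0.99 × 117.7 × 0.9037 = 105.3
D / 105.3 = 138000 / 105.3 = 1311
d = 1311^(1/0.81) = 1311^1.2346 = 7063 m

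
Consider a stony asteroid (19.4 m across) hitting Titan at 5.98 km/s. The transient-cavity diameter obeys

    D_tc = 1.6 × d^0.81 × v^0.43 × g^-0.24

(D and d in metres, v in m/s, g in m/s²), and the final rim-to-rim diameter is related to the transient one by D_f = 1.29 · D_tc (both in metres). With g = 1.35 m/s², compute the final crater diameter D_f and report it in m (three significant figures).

v = 5980 m/s.
d^0.81 = 19.4^0.81 = 11.04
v^0.43 = 5980^0.43 = 42.07
g^-0.24 = 1.35^-0.24 = 0.9305
D_tc = 1.6 × 11.04 × 42.07 × 0.9305 = 691.5 m
D_f = 1.29 × 691.5 = 892.0 m

D_f ≈ 892 m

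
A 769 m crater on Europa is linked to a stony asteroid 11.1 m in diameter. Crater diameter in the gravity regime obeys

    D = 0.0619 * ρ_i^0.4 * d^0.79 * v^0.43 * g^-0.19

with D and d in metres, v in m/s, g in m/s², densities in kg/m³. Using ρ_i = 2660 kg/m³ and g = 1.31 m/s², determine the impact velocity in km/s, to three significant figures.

Rearranging for v: v = [D / (0.0619 · 2660^0.4 · 11.1^0.79 · 1.31^-0.19)]^(1/0.43).
2660^0.4 = 23.44
11.1^0.79 = 6.696
1.31^-0.19 = 0.9500
Denominator = 0.0619 × 23.44 × 6.696 × 0.9500 = 9.230
D / 9.230 = 769 / 9.230 = 83.32
v = 83.32^(1/0.43) = 83.32^2.3256 = 29302 m/s

v ≈ 29.3 km/s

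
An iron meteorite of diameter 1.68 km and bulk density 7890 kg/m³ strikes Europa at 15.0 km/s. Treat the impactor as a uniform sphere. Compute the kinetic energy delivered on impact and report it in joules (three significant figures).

E ≈ 2.20 × 10^21 J

d = 1680 m; v = 15000 m/s.
Mass m = (π/6) ρ d³ = (π/6) × 7890 × (1680)³ = 1.959 × 10^13 kg
E = ½ m v² = 0.5 × 1.959 × 10^13 × (15000)² = 2.204 × 10^21 J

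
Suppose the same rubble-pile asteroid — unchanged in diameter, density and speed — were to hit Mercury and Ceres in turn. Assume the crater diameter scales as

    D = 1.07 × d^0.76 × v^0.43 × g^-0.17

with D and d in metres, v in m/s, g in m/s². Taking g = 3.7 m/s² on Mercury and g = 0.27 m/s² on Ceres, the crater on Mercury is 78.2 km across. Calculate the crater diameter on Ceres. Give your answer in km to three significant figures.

D ≈ 122 km

All impactor-dependent factors cancel in the ratio, leaving D_Ceres/D_Mercury = (g_Ceres/g_Mercury)^-0.17.
(0.27/3.7)^-0.17 = 0.07297^-0.17 = 1.561
D_Ceres = 1.561 × 78.2 km = 122 km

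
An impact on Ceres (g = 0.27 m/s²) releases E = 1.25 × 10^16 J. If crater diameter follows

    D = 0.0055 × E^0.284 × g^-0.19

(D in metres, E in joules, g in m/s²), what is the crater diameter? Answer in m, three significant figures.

D ≈ 263 m

E^0.284 = (1.25 × 10^16)^0.284 = 3.728 × 10^4
g^-0.19 = 0.27^-0.19 = 1.282
D = 0.0055 × 3.728 × 10^4 × 1.282 = 262.9 m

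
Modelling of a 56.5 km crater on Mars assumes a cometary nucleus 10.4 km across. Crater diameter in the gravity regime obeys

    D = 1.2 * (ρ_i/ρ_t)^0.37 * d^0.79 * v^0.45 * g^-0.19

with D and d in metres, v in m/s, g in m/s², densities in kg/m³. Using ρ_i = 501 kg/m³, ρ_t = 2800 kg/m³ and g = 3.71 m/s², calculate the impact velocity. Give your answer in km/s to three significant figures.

Rearranging for v: v = [D / (1.2 · (501/2800)^0.37 · 10400^0.79 · 3.71^-0.19)]^(1/0.45).
D = 56500 m.
(501/2800)^0.37 = 0.5290
10400^0.79 = 1491
3.71^-0.19 = 0.7795
Denominator = 1.2 × 0.5290 × 1491 × 0.7795 = 737.8
D / 737.8 = 56500 / 737.8 = 76.58
v = 76.58^(1/0.45) = 76.58^2.2222 = 15377 m/s

v ≈ 15.4 km/s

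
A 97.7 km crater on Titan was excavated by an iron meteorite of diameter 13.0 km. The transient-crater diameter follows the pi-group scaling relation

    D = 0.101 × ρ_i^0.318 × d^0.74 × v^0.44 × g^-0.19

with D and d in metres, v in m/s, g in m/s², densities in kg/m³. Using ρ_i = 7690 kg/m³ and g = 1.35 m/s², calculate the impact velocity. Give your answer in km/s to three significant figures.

Rearranging for v: v = [D / (0.101 · 7690^0.318 · 13000^0.74 · 1.35^-0.19)]^(1/0.44).
D = 97700 m.
7690^0.318 = 17.21
13000^0.74 = 1107
1.35^-0.19 = 0.9446
Denominator = 0.101 × 17.21 × 1107 × 0.9446 = 1818
D / 1818 = 97700 / 1818 = 53.74
v = 53.74^(1/0.44) = 53.74^2.2727 = 8559 m/s

v ≈ 8.56 km/s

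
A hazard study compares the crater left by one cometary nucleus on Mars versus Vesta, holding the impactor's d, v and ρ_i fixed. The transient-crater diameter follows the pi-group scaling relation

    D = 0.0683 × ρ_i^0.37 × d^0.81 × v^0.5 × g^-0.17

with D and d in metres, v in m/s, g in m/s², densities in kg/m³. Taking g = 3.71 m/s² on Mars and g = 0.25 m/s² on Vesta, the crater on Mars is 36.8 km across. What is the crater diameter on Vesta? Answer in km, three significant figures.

D ≈ 58.2 km

All impactor-dependent factors cancel in the ratio, leaving D_Vesta/D_Mars = (g_Vesta/g_Mars)^-0.17.
(0.25/3.71)^-0.17 = 0.06739^-0.17 = 1.582
D_Vesta = 1.582 × 36.8 km = 58.2 km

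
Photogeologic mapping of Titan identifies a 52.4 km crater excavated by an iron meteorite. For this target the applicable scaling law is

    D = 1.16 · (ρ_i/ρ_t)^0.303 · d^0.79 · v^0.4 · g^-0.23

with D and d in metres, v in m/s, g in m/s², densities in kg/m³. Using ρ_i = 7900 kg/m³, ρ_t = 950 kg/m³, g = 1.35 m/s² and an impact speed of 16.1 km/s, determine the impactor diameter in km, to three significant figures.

d ≈ 2.80 km

Rearranging for d: d = [D / (1.16 · (7900/950)^0.303 · 16100^0.4 · 1.35^-0.23)]^(1/0.79).
D = 52400 m.
(7900/950)^0.303 = 1.900
16100^0.4 = 48.16
1.35^-0.23 = 0.9333
Denominator = 1.16 × 1.900 × 48.16 × 0.9333 = 99.06
D / 99.06 = 52400 / 99.06 = 529.0
d = 529.0^(1/0.79) = 529.0^1.2658 = 2801 m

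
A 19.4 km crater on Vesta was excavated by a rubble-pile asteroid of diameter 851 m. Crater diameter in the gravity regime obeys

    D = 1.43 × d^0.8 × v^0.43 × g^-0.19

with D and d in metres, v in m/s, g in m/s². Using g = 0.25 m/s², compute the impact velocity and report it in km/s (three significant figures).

v ≈ 7.82 km/s

Rearranging for v: v = [D / (1.43 · 851^0.8 · 0.25^-0.19)]^(1/0.43).
D = 19400 m.
851^0.8 = 220.8
0.25^-0.19 = 1.301
Denominator = 1.43 × 220.8 × 1.301 = 410.8
D / 410.8 = 19400 / 410.8 = 47.22
v = 47.22^(1/0.43) = 47.22^2.3256 = 7823 m/s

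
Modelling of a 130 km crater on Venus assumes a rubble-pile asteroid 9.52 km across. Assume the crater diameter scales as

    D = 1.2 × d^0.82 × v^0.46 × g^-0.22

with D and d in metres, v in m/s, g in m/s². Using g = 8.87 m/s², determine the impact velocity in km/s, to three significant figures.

Rearranging for v: v = [D / (1.2 · 9520^0.82 · 8.87^-0.22)]^(1/0.46).
D = 130000 m.
9520^0.82 = 1830
8.87^-0.22 = 0.6187
Denominator = 1.2 × 1830 × 0.6187 = 1359
D / 1359 = 130000 / 1359 = 95.66
v = 95.66^(1/0.46) = 95.66^2.1739 = 20226 m/s

v ≈ 20.2 km/s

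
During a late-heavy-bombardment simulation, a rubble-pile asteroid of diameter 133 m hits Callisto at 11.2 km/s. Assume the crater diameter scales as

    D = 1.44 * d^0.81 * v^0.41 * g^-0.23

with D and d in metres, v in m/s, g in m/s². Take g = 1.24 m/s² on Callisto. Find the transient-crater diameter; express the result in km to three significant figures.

In SI units: v = 11200 m/s.
d^0.81 = 133^0.81 = 52.52
v^0.41 = 11200^0.41 = 45.73
g^-0.23 = 1.24^-0.23 = 0.9517
D = 1.44 × 52.52 × 45.73 × 0.9517 = 3291 m
   = 3.291 km

D ≈ 3.29 km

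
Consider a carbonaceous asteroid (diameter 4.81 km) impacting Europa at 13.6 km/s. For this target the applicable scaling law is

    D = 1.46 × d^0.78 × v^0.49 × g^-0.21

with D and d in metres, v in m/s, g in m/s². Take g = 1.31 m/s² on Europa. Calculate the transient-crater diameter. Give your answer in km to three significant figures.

D ≈ 109 km

In SI units: d = 4810 m, v = 13600 m/s.
d^0.78 = 4810^0.78 = 744.9
v^0.49 = 13600^0.49 = 106.0
g^-0.21 = 1.31^-0.21 = 0.9449
D = 1.46 × 744.9 × 106.0 × 0.9449 = 1.089 × 10^5 m
   = 108.9 km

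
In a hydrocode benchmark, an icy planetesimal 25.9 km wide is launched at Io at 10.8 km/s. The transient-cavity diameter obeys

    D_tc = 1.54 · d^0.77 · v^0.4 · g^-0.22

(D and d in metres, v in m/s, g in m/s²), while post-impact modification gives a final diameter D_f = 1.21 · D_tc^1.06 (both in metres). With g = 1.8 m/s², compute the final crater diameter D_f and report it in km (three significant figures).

D_f ≈ 342 km

In SI: d = 25900 m, v = 10800 m/s.
d^0.77 = 25900^0.77 = 2502
v^0.4 = 10800^0.4 = 41.06
g^-0.22 = 1.8^-0.22 = 0.8787
D_tc = 1.54 × 2502 × 41.06 × 0.8787 = 1.390 × 10^5 m
D_f = 1.21 × (1.390 × 10^5)^1.06 = 3.423 × 10^5 m
     = 342.3 km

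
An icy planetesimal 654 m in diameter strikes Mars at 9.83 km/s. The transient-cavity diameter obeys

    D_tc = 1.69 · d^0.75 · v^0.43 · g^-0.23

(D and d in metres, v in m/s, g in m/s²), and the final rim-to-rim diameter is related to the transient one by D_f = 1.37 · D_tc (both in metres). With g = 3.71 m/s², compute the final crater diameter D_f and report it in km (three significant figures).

v = 9830 m/s.
d^0.75 = 654^0.75 = 129.3
v^0.43 = 9830^0.43 = 52.10
g^-0.23 = 3.71^-0.23 = 0.7397
D_tc = 1.69 × 129.3 × 52.10 × 0.7397 = 8421 m
D_f = 1.37 × 8421 = 11537 m
     = 11.54 km

D_f ≈ 11.5 km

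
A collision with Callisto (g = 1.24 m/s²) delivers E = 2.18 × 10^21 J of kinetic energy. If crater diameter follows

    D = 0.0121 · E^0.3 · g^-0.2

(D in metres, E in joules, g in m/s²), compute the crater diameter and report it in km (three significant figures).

E^0.3 = (2.18 × 10^21)^0.3 = 2.521 × 10^6
g^-0.2 = 1.24^-0.2 = 0.9579
D = 0.0121 × 2.521 × 10^6 × 0.9579 = 29220 m
   = 29.22 km

D ≈ 29.2 km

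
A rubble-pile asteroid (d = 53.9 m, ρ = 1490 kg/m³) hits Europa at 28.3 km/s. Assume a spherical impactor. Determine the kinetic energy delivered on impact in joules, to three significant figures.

E ≈ 4.89 × 10^16 J

v = 28300 m/s.
Mass m = (π/6) ρ d³ = (π/6) × 1490 × (53.9)³ = 1.222 × 10^8 kg
E = ½ m v² = 0.5 × 1.222 × 10^8 × (28300)² = 4.893 × 10^16 J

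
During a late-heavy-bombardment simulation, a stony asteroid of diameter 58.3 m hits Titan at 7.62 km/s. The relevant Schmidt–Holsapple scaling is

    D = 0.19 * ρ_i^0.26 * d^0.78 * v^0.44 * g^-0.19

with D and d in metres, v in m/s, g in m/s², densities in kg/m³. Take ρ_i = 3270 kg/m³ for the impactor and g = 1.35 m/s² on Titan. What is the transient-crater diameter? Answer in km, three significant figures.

In SI units: v = 7620 m/s.
ρ_i^0.26 = 3270^0.26 = 8.199
d^0.78 = 58.3^0.78 = 23.84
v^0.44 = 7620^0.44 = 51.06
g^-0.19 = 1.35^-0.19 = 0.9446
D = 0.19 × 8.199 × 23.84 × 51.06 × 0.9446 = 1791 m
   = 1.791 km

D ≈ 1.79 km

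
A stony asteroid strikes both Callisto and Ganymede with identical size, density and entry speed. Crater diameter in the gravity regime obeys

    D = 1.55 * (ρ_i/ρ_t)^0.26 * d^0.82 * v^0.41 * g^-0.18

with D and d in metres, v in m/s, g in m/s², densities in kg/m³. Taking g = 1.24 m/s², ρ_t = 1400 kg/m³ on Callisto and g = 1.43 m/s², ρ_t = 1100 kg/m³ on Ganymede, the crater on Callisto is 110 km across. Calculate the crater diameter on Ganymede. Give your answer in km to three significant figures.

The impactor-only factors (d, v, ρ_i) cancel in the ratio, leaving D_Ganymede/D_Callisto = (g_Ganymede/g_Callisto)^-0.18 · (ρ_t,Callisto/ρ_t,Ganymede)^0.26.
(1.43/1.24)^-0.18 = 1.153^-0.18 = 0.9747
(1400/1100)^0.26 = 1.273^0.26 = 1.065
Ratio = 0.9747 × 1.065 = 1.038
D_Ganymede = 1.038 × 110 km = 114 km

D ≈ 114 km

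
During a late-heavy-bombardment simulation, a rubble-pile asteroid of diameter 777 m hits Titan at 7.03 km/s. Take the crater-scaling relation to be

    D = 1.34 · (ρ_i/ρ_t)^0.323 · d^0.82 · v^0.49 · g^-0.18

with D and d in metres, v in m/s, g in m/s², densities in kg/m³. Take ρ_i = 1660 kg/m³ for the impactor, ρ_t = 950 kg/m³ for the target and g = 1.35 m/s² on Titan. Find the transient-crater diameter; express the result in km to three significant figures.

In SI units: v = 7030 m/s.
(ρ_i/ρ_t)^0.323 = (1660/950)^0.323 = 1.198
d^0.82 = 777^0.82 = 234.5
v^0.49 = 7030^0.49 = 76.74
g^-0.18 = 1.35^-0.18 = 0.9474
D = 1.34 × 1.198 × 234.5 × 76.74 × 0.9474 = 27369 m
   = 27.37 km

D ≈ 27.4 km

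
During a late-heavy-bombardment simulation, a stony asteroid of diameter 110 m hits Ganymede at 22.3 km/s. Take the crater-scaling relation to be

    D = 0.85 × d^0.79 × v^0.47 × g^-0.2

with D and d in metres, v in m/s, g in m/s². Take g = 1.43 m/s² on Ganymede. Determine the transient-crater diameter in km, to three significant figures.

In SI units: v = 22300 m/s.
d^0.79 = 110^0.79 = 40.99
v^0.47 = 22300^0.47 = 110.6
g^-0.2 = 1.43^-0.2 = 0.9310
D = 0.85 × 40.99 × 110.6 × 0.9310 = 3588 m
   = 3.588 km

D ≈ 3.59 km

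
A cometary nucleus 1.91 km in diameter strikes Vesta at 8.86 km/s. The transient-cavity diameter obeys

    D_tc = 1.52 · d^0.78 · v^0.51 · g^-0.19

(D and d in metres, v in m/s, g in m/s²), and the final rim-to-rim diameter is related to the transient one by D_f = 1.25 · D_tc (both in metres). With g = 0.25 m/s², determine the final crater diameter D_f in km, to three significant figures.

D_f ≈ 92.4 km

In SI: d = 1910 m, v = 8860 m/s.
d^0.78 = 1910^0.78 = 362.4
v^0.51 = 8860^0.51 = 103.1
g^-0.19 = 0.25^-0.19 = 1.301
D_tc = 1.52 × 362.4 × 103.1 × 1.301 = 73890 m
D_f = 1.25 × 73890 = 92362 m
     = 92.36 km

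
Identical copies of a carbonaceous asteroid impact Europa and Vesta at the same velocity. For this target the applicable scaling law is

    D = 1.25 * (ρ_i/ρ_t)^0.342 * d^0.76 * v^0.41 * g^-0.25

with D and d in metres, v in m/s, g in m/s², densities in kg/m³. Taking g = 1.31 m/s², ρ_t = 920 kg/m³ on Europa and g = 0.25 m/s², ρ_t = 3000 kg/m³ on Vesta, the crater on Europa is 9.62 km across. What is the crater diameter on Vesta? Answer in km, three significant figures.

D ≈ 9.72 km

The impactor-only factors (d, v, ρ_i) cancel in the ratio, leaving D_Vesta/D_Europa = (g_Vesta/g_Europa)^-0.25 · (ρ_t,Europa/ρ_t,Vesta)^0.342.
(0.25/1.31)^-0.25 = 0.1908^-0.25 = 1.513
(920/3000)^0.342 = 0.3067^0.342 = 0.6675
Ratio = 1.513 × 0.6675 = 1.010
D_Vesta = 1.010 × 9.62 km = 9.72 km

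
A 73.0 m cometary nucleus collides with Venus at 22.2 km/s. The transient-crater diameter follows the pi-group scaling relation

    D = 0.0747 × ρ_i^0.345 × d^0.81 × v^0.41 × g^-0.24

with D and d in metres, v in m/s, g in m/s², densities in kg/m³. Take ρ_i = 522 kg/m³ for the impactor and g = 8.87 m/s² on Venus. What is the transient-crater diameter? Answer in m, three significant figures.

In SI units: v = 22200 m/s.
ρ_i^0.345 = 522^0.345 = 8.662
d^0.81 = 73^0.81 = 32.31
v^0.41 = 22200^0.41 = 60.53
g^-0.24 = 8.87^-0.24 = 0.5922
D = 0.0747 × 8.662 × 32.31 × 60.53 × 0.5922 = 749.4 m

D ≈ 749 m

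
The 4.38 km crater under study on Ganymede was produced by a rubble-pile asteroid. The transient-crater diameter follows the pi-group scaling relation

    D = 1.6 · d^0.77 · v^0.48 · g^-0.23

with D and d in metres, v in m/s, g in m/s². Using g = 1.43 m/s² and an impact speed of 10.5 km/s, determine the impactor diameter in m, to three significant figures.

Rearranging for d: d = [D / (1.6 · 10500^0.48 · 1.43^-0.23)]^(1/0.77).
D = 4380 m.
10500^0.48 = 85.15
1.43^-0.23 = 0.9210
Denominator = 1.6 × 85.15 × 0.9210 = 125.5
D / 125.5 = 4380 / 125.5 = 34.90
d = 34.90^(1/0.77) = 34.90^1.2987 = 100.8 m

d ≈ 101 m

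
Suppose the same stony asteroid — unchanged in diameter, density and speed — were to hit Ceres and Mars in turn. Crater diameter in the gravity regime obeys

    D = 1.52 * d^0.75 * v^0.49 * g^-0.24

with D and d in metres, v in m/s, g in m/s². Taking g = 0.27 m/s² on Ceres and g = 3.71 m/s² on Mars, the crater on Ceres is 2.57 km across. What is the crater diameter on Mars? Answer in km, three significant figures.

All impactor-dependent factors cancel in the ratio, leaving D_Mars/D_Ceres = (g_Mars/g_Ceres)^-0.24.
(3.71/0.27)^-0.24 = 13.74^-0.24 = 0.5332
D_Mars = 0.5332 × 2.57 km = 1.37 km

D ≈ 1.37 km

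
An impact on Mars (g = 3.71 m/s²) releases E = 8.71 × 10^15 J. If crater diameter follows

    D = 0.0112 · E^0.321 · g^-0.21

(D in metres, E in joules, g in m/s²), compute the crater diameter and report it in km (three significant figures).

E^0.321 = (8.71 × 10^15)^0.321 = 1.308 × 10^5
g^-0.21 = 3.71^-0.21 = 0.7593
D = 0.0112 × 1.308 × 10^5 × 0.7593 = 1112 m
   = 1.112 km

D ≈ 1.11 km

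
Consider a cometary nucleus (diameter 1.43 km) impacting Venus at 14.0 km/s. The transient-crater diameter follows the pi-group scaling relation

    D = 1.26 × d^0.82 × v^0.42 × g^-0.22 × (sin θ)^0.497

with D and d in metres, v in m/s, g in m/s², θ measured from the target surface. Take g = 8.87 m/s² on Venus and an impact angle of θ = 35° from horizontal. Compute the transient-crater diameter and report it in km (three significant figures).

D ≈ 12.6 km

In SI units: d = 1430 m, v = 14000 m/s.
d^0.82 = 1430^0.82 = 386.7
v^0.42 = 14000^0.42 = 55.13
g^-0.22 = 8.87^-0.22 = 0.6187
(sin 35°)^0.497 = 0.5736^0.497 = 0.7586
D = 1.26 × 386.7 × 55.13 × 0.6187 × 0.7586 = 12607 m
   = 12.61 km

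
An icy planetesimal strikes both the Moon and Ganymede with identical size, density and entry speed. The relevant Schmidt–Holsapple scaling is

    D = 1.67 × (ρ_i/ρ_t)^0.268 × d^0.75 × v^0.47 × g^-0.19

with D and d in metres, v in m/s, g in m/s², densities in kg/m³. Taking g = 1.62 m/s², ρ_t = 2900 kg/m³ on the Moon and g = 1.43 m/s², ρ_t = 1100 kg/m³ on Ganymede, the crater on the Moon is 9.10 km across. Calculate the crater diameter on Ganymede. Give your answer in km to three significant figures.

The impactor-only factors (d, v, ρ_i) cancel in the ratio, leaving D_Ganymede/D_Moon = (g_Ganymede/g_Moon)^-0.19 · (ρ_t,Moon/ρ_t,Ganymede)^0.268.
(1.43/1.62)^-0.19 = 0.8827^-0.19 = 1.024
(2900/1100)^0.268 = 2.636^0.268 = 1.297
Ratio = 1.024 × 1.297 = 1.328
D_Ganymede = 1.328 × 9.10 km = 12.1 km

D ≈ 12.1 km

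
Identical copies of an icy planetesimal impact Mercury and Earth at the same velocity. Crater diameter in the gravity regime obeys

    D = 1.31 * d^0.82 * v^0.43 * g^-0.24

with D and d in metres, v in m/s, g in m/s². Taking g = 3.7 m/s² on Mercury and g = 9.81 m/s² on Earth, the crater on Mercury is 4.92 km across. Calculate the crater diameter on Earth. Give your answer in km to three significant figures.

D ≈ 3.89 km

All impactor-dependent factors cancel in the ratio, leaving D_Earth/D_Mercury = (g_Earth/g_Mercury)^-0.24.
(9.81/3.7)^-0.24 = 2.651^-0.24 = 0.7914
D_Earth = 0.7914 × 4.92 km = 3.89 km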